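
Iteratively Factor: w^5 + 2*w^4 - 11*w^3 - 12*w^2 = (w)*(w^4 + 2*w^3 - 11*w^2 - 12*w) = w*(w - 3)*(w^3 + 5*w^2 + 4*w) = w*(w - 3)*(w + 4)*(w^2 + w) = w^2*(w - 3)*(w + 4)*(w + 1)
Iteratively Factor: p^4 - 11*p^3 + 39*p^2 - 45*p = (p - 3)*(p^3 - 8*p^2 + 15*p) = p*(p - 3)*(p^2 - 8*p + 15) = p*(p - 5)*(p - 3)*(p - 3)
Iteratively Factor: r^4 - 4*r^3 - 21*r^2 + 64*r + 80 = (r - 5)*(r^3 + r^2 - 16*r - 16) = (r - 5)*(r - 4)*(r^2 + 5*r + 4) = (r - 5)*(r - 4)*(r + 4)*(r + 1)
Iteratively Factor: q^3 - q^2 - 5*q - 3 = (q - 3)*(q^2 + 2*q + 1) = (q - 3)*(q + 1)*(q + 1)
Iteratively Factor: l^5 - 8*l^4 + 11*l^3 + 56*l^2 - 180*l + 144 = (l - 2)*(l^4 - 6*l^3 - l^2 + 54*l - 72) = (l - 4)*(l - 2)*(l^3 - 2*l^2 - 9*l + 18) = (l - 4)*(l - 2)*(l + 3)*(l^2 - 5*l + 6) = (l - 4)*(l - 3)*(l - 2)*(l + 3)*(l - 2)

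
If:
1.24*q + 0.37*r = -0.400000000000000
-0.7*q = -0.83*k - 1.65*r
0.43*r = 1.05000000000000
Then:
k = -5.74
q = -1.05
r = 2.44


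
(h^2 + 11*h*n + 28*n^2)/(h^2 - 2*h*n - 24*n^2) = (h + 7*n)/(h - 6*n)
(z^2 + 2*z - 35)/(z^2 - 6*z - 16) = (-z^2 - 2*z + 35)/(-z^2 + 6*z + 16)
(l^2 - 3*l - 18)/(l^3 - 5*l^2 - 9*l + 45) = (l - 6)/(l^2 - 8*l + 15)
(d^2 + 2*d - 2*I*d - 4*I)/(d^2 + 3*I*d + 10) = (d + 2)/(d + 5*I)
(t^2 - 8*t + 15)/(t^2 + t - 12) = (t - 5)/(t + 4)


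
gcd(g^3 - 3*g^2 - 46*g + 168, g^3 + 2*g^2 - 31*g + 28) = g^2 + 3*g - 28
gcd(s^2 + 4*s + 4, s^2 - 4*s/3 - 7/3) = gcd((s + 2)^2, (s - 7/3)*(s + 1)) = 1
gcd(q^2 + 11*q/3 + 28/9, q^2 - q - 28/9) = q + 4/3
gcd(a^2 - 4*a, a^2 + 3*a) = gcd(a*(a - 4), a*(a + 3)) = a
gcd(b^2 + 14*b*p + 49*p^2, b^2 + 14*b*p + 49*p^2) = b^2 + 14*b*p + 49*p^2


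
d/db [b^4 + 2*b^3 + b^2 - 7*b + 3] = 4*b^3 + 6*b^2 + 2*b - 7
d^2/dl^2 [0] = 0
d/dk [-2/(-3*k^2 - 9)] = -4*k/(3*(k^2 + 3)^2)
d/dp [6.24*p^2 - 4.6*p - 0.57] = 12.48*p - 4.6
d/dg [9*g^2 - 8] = 18*g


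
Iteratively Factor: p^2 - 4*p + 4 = (p - 2)*(p - 2)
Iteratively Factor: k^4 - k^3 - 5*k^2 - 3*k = (k - 3)*(k^3 + 2*k^2 + k) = k*(k - 3)*(k^2 + 2*k + 1) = k*(k - 3)*(k + 1)*(k + 1)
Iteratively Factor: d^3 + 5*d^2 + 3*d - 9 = (d - 1)*(d^2 + 6*d + 9) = (d - 1)*(d + 3)*(d + 3)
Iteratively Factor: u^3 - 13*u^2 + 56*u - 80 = (u - 4)*(u^2 - 9*u + 20) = (u - 5)*(u - 4)*(u - 4)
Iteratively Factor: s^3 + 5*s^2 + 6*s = (s + 2)*(s^2 + 3*s) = s*(s + 2)*(s + 3)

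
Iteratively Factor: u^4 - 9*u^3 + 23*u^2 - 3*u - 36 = (u - 3)*(u^3 - 6*u^2 + 5*u + 12) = (u - 3)*(u + 1)*(u^2 - 7*u + 12) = (u - 4)*(u - 3)*(u + 1)*(u - 3)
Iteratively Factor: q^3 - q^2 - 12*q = (q + 3)*(q^2 - 4*q) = q*(q + 3)*(q - 4)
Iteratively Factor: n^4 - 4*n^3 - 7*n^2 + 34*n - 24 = (n - 2)*(n^3 - 2*n^2 - 11*n + 12) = (n - 2)*(n - 1)*(n^2 - n - 12) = (n - 2)*(n - 1)*(n + 3)*(n - 4)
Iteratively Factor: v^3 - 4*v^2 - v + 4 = (v + 1)*(v^2 - 5*v + 4) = (v - 1)*(v + 1)*(v - 4)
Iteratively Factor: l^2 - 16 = (l - 4)*(l + 4)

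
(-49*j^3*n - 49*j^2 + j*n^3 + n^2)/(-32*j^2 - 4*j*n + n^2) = (49*j^3*n + 49*j^2 - j*n^3 - n^2)/(32*j^2 + 4*j*n - n^2)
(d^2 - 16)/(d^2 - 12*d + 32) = (d + 4)/(d - 8)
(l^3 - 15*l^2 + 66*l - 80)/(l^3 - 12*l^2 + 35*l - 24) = (l^2 - 7*l + 10)/(l^2 - 4*l + 3)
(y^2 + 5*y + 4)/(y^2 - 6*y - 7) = (y + 4)/(y - 7)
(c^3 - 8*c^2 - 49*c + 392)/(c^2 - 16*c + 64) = (c^2 - 49)/(c - 8)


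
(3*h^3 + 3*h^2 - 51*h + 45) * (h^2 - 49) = 3*h^5 + 3*h^4 - 198*h^3 - 102*h^2 + 2499*h - 2205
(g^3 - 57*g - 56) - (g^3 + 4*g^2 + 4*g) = -4*g^2 - 61*g - 56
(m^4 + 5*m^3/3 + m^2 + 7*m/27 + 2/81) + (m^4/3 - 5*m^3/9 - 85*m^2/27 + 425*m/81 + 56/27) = 4*m^4/3 + 10*m^3/9 - 58*m^2/27 + 446*m/81 + 170/81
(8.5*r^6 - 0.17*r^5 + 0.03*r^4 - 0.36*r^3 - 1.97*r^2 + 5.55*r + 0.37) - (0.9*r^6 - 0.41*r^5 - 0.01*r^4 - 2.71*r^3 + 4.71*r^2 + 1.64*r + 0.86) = 7.6*r^6 + 0.24*r^5 + 0.04*r^4 + 2.35*r^3 - 6.68*r^2 + 3.91*r - 0.49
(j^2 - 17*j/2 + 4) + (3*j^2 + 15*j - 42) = 4*j^2 + 13*j/2 - 38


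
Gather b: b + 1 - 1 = b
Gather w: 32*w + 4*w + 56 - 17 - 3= 36*w + 36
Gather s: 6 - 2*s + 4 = 10 - 2*s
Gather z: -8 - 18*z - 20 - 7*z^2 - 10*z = -7*z^2 - 28*z - 28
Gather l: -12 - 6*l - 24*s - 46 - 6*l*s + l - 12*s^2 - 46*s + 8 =l*(-6*s - 5) - 12*s^2 - 70*s - 50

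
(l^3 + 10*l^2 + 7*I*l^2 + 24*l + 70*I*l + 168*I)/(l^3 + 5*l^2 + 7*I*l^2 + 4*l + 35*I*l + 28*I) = (l + 6)/(l + 1)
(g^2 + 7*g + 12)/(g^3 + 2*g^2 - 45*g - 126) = (g + 4)/(g^2 - g - 42)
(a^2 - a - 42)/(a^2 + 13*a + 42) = (a - 7)/(a + 7)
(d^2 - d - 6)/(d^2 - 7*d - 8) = (-d^2 + d + 6)/(-d^2 + 7*d + 8)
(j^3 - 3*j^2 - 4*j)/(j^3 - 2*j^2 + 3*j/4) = 4*(j^2 - 3*j - 4)/(4*j^2 - 8*j + 3)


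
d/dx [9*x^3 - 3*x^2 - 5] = 3*x*(9*x - 2)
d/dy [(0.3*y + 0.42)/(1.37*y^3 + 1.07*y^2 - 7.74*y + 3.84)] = (-0.822*y^3 - 2.0472*y^2 - 0.8988*y + 4.4028)/(1.8769*y^6 + 2.9318*y^5 - 20.0627*y^4 - 6.042*y^3 + 68.1252*y^2 - 59.4432*y + 14.7456)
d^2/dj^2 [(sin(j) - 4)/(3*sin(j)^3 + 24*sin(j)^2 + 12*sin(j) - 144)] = (-4*sin(j)^7 + 12*sin(j)^6 + 310*sin(j)^5 + 464*sin(j)^4 - 584*sin(j)^3 + 4960*sin(j)^2 - 1152*sin(j) - 2816)/(3*(sin(j)^3 + 8*sin(j)^2 + 4*sin(j) - 48)^3)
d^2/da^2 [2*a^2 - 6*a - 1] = 4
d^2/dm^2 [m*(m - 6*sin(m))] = 6*m*sin(m) - 12*cos(m) + 2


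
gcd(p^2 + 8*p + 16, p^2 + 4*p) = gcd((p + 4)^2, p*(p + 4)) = p + 4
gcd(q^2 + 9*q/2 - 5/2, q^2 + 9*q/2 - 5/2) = q^2 + 9*q/2 - 5/2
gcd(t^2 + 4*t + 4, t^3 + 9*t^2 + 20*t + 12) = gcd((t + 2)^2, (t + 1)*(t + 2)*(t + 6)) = t + 2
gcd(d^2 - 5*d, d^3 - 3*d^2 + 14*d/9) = d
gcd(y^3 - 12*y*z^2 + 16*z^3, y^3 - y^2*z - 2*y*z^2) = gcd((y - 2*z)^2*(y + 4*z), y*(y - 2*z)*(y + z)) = y - 2*z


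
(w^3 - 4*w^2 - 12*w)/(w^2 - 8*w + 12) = w*(w + 2)/(w - 2)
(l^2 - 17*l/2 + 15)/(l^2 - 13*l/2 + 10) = (l - 6)/(l - 4)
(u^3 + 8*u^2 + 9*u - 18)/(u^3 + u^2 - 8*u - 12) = (u^3 + 8*u^2 + 9*u - 18)/(u^3 + u^2 - 8*u - 12)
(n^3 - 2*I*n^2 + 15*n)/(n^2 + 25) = n*(n + 3*I)/(n + 5*I)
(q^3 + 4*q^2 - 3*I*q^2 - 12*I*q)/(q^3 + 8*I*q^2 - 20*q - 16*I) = q*(q^2 + q*(4 - 3*I) - 12*I)/(q^3 + 8*I*q^2 - 20*q - 16*I)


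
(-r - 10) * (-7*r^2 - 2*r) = 7*r^3 + 72*r^2 + 20*r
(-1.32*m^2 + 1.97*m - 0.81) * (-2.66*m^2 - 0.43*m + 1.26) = 3.5112*m^4 - 4.6726*m^3 - 0.3557*m^2 + 2.8305*m - 1.0206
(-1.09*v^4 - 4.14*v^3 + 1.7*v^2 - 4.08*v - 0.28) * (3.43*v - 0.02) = -3.7387*v^5 - 14.1784*v^4 + 5.9138*v^3 - 14.0284*v^2 - 0.8788*v + 0.0056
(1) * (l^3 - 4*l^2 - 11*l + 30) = l^3 - 4*l^2 - 11*l + 30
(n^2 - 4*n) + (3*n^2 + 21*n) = 4*n^2 + 17*n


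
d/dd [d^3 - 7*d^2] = d*(3*d - 14)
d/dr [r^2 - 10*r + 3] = 2*r - 10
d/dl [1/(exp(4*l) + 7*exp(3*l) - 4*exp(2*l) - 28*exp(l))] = (-4*exp(3*l) - 21*exp(2*l) + 8*exp(l) + 28)*exp(-l)/(exp(3*l) + 7*exp(2*l) - 4*exp(l) - 28)^2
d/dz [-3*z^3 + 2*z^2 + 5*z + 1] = -9*z^2 + 4*z + 5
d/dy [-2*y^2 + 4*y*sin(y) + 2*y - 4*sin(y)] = 4*y*cos(y) - 4*y - 4*sqrt(2)*cos(y + pi/4) + 2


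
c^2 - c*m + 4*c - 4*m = (c + 4)*(c - m)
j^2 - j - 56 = (j - 8)*(j + 7)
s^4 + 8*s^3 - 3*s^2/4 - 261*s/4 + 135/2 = (s - 3/2)^2*(s + 5)*(s + 6)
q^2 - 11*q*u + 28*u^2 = (q - 7*u)*(q - 4*u)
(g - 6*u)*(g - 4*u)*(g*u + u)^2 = g^4*u^2 - 10*g^3*u^3 + 2*g^3*u^2 + 24*g^2*u^4 - 20*g^2*u^3 + g^2*u^2 + 48*g*u^4 - 10*g*u^3 + 24*u^4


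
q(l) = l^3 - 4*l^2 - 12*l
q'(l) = 3*l^2 - 8*l - 12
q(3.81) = -48.48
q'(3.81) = 1.07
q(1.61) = -25.52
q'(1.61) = -17.10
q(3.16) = -46.31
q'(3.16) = -7.32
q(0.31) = -4.07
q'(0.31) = -14.19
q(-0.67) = 5.94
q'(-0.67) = -5.29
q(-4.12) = -88.39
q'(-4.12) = 71.88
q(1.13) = -17.22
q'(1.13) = -17.21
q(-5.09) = -174.42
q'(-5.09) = 106.44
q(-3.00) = -27.00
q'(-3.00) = 39.00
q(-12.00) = -2160.00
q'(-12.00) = 516.00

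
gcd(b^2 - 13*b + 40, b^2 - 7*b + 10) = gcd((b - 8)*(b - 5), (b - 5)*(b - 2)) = b - 5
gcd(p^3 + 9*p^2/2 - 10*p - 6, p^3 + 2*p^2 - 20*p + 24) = p^2 + 4*p - 12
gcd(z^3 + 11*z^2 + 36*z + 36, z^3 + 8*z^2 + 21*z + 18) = z^2 + 5*z + 6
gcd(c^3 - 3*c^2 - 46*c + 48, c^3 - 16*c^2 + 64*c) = c - 8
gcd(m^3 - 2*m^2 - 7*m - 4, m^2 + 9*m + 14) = 1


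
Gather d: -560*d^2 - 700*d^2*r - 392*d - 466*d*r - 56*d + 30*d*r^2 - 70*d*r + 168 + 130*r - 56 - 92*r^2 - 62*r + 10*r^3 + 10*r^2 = d^2*(-700*r - 560) + d*(30*r^2 - 536*r - 448) + 10*r^3 - 82*r^2 + 68*r + 112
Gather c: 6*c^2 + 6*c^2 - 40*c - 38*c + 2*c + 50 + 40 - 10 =12*c^2 - 76*c + 80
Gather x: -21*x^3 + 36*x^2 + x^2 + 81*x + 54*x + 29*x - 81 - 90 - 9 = -21*x^3 + 37*x^2 + 164*x - 180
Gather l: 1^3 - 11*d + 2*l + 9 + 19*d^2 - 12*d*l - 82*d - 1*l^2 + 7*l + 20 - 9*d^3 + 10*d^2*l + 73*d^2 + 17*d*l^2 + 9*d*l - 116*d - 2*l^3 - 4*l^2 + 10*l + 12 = -9*d^3 + 92*d^2 - 209*d - 2*l^3 + l^2*(17*d - 5) + l*(10*d^2 - 3*d + 19) + 42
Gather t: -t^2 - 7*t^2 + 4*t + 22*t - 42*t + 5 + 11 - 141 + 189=-8*t^2 - 16*t + 64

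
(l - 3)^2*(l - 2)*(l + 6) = l^4 - 2*l^3 - 27*l^2 + 108*l - 108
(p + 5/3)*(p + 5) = p^2 + 20*p/3 + 25/3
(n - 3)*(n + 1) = n^2 - 2*n - 3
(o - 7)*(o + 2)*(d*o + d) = d*o^3 - 4*d*o^2 - 19*d*o - 14*d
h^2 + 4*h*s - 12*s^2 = (h - 2*s)*(h + 6*s)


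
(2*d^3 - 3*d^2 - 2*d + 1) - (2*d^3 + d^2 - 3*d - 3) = -4*d^2 + d + 4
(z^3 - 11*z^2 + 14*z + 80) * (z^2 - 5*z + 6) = z^5 - 16*z^4 + 75*z^3 - 56*z^2 - 316*z + 480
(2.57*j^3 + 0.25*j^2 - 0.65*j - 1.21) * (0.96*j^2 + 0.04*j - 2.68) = 2.4672*j^5 + 0.3428*j^4 - 7.5016*j^3 - 1.8576*j^2 + 1.6936*j + 3.2428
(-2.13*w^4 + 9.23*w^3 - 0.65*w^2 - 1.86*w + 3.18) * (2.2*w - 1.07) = -4.686*w^5 + 22.5851*w^4 - 11.3061*w^3 - 3.3965*w^2 + 8.9862*w - 3.4026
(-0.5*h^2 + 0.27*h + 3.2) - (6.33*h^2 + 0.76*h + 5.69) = -6.83*h^2 - 0.49*h - 2.49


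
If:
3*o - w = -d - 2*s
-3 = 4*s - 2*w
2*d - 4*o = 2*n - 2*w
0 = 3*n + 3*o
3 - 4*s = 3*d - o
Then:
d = 33/4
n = 9/4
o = -9/4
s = -6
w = -21/2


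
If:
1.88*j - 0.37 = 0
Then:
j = 0.20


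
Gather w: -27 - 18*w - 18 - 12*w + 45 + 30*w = 0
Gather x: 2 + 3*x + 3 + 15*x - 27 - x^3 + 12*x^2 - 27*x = -x^3 + 12*x^2 - 9*x - 22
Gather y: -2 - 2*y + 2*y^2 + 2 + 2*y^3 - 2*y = 2*y^3 + 2*y^2 - 4*y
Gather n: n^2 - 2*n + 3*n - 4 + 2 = n^2 + n - 2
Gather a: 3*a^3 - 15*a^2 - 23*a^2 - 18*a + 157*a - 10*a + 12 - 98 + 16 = 3*a^3 - 38*a^2 + 129*a - 70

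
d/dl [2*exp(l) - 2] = 2*exp(l)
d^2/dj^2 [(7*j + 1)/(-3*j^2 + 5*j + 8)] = 2*((6*j - 5)^2*(7*j + 1) + (63*j - 32)*(-3*j^2 + 5*j + 8))/(-3*j^2 + 5*j + 8)^3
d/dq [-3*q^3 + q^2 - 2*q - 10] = -9*q^2 + 2*q - 2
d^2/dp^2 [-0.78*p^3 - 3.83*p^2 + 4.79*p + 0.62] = -4.68*p - 7.66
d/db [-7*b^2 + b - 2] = 1 - 14*b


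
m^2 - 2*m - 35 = (m - 7)*(m + 5)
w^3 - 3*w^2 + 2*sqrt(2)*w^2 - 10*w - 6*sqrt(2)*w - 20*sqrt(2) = (w - 5)*(w + 2)*(w + 2*sqrt(2))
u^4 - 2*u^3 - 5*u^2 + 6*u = u*(u - 3)*(u - 1)*(u + 2)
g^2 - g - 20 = (g - 5)*(g + 4)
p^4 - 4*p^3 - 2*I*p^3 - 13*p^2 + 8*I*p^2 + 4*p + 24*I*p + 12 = (p - 6)*(p + 2)*(p - I)^2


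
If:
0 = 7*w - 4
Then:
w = 4/7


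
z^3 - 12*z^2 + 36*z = z*(z - 6)^2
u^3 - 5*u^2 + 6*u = u*(u - 3)*(u - 2)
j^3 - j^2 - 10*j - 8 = (j - 4)*(j + 1)*(j + 2)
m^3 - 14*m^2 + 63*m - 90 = (m - 6)*(m - 5)*(m - 3)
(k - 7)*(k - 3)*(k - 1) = k^3 - 11*k^2 + 31*k - 21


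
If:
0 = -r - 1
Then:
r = -1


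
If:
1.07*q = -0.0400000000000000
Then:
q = -0.04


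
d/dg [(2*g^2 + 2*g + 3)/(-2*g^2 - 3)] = 2*(2*g^2 - 3)/(4*g^4 + 12*g^2 + 9)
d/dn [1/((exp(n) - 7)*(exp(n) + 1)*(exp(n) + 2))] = -((exp(n) - 7)*(exp(n) + 1) + (exp(n) - 7)*(exp(n) + 2) + (exp(n) + 1)*(exp(n) + 2))/(4*(exp(n) - 7)^2*(exp(n) + 2)^2*cosh(n/2)^2)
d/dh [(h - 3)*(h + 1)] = 2*h - 2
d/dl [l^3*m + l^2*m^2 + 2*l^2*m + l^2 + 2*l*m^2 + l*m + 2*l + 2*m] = 3*l^2*m + 2*l*m^2 + 4*l*m + 2*l + 2*m^2 + m + 2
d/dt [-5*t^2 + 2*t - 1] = 2 - 10*t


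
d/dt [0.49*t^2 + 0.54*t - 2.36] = 0.98*t + 0.54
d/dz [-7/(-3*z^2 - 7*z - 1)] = 7*(-6*z - 7)/(3*z^2 + 7*z + 1)^2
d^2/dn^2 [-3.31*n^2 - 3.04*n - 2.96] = -6.62000000000000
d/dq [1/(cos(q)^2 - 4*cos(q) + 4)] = 2*sin(q)/(cos(q) - 2)^3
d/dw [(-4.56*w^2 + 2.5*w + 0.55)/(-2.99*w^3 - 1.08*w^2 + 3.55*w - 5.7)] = (-13.6344*w^4 + 14.95*w^3 - 8.5545*w^2 + 53.172*w - 16.2025)/(8.9401*w^6 + 6.4584*w^5 - 20.0626*w^4 + 26.418*w^3 + 24.9145*w^2 - 40.47*w + 32.49)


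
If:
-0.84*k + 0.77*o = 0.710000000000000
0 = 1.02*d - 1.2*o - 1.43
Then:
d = 1.17647058823529*o + 1.40196078431373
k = 0.916666666666667*o - 0.845238095238095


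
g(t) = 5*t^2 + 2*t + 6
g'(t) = 10*t + 2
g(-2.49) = 32.02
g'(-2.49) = -22.90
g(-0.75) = 7.31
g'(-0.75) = -5.50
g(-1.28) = 11.63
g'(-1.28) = -10.80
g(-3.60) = 63.60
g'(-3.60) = -34.00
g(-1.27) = 11.52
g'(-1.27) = -10.70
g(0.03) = 6.06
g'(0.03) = 2.30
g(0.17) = 6.48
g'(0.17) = 3.70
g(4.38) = 110.68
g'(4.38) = 45.80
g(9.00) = 429.00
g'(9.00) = 92.00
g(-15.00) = 1101.00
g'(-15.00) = -148.00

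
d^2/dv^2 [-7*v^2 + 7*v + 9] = -14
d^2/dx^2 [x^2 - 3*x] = 2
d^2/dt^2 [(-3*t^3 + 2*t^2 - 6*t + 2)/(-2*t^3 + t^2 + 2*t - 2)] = 4*(-t^6 + 54*t^5 - 90*t^4 + 70*t^3 - 87*t^2 + 42*t + 2)/(8*t^9 - 12*t^8 - 18*t^7 + 47*t^6 - 6*t^5 - 54*t^4 + 40*t^3 + 12*t^2 - 24*t + 8)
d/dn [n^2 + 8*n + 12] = 2*n + 8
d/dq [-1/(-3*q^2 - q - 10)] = (-6*q - 1)/(3*q^2 + q + 10)^2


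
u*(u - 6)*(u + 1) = u^3 - 5*u^2 - 6*u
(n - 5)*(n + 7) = n^2 + 2*n - 35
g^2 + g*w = g*(g + w)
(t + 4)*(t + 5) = t^2 + 9*t + 20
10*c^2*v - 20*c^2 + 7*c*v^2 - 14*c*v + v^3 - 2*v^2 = (2*c + v)*(5*c + v)*(v - 2)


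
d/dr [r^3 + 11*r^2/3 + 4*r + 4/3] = 3*r^2 + 22*r/3 + 4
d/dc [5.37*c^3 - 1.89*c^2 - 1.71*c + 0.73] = 16.11*c^2 - 3.78*c - 1.71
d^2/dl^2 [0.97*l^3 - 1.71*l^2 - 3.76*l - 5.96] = 5.82*l - 3.42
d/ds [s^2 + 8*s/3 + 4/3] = 2*s + 8/3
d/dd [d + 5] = 1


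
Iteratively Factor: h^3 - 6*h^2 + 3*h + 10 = (h - 5)*(h^2 - h - 2) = (h - 5)*(h - 2)*(h + 1)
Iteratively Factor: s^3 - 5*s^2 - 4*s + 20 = (s + 2)*(s^2 - 7*s + 10) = (s - 2)*(s + 2)*(s - 5)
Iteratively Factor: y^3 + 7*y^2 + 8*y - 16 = (y - 1)*(y^2 + 8*y + 16) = (y - 1)*(y + 4)*(y + 4)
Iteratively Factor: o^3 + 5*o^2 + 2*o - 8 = (o + 2)*(o^2 + 3*o - 4) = (o + 2)*(o + 4)*(o - 1)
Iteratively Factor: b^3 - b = (b + 1)*(b^2 - b) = b*(b + 1)*(b - 1)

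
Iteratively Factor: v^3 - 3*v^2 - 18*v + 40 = (v + 4)*(v^2 - 7*v + 10) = (v - 2)*(v + 4)*(v - 5)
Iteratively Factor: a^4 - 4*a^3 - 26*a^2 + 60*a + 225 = (a + 3)*(a^3 - 7*a^2 - 5*a + 75) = (a + 3)^2*(a^2 - 10*a + 25) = (a - 5)*(a + 3)^2*(a - 5)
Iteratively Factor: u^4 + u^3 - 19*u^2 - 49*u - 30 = (u + 2)*(u^3 - u^2 - 17*u - 15) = (u - 5)*(u + 2)*(u^2 + 4*u + 3) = (u - 5)*(u + 2)*(u + 3)*(u + 1)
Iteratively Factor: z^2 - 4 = (z + 2)*(z - 2)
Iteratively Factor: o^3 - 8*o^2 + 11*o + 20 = (o + 1)*(o^2 - 9*o + 20) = (o - 4)*(o + 1)*(o - 5)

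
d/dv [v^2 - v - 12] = 2*v - 1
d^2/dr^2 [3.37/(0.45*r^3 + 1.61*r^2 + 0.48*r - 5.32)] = (-(9.099*r + 10.8514)*(0.45*r^3 + 1.61*r^2 + 0.48*r - 5.32) + 3.37*(1.35*r^2 + 3.22*r + 0.48)*(2.7*r^2 + 6.44*r + 0.96))/(0.45*r^3 + 1.61*r^2 + 0.48*r - 5.32)^3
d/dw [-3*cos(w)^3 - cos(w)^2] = (9*cos(w) + 2)*sin(w)*cos(w)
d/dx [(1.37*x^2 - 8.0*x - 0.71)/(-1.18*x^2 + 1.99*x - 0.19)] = (-6.7137*x^2 - 2.1962*x + 2.9329)/(1.3924*x^4 - 4.6964*x^3 + 4.4085*x^2 - 0.7562*x + 0.0361)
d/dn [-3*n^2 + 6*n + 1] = 6 - 6*n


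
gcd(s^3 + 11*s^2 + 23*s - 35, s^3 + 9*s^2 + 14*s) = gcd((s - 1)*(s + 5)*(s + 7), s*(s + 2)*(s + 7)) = s + 7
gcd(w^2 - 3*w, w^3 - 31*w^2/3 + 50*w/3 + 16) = w - 3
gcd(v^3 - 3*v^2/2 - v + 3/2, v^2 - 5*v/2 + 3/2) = v^2 - 5*v/2 + 3/2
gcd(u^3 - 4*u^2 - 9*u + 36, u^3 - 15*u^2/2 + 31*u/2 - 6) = u^2 - 7*u + 12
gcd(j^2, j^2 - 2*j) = j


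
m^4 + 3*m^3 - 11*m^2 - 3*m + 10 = (m - 2)*(m - 1)*(m + 1)*(m + 5)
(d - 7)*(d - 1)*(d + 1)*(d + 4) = d^4 - 3*d^3 - 29*d^2 + 3*d + 28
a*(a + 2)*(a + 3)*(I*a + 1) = I*a^4 + a^3 + 5*I*a^3 + 5*a^2 + 6*I*a^2 + 6*a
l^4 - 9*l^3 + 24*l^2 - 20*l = l*(l - 5)*(l - 2)^2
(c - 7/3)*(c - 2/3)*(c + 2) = c^3 - c^2 - 40*c/9 + 28/9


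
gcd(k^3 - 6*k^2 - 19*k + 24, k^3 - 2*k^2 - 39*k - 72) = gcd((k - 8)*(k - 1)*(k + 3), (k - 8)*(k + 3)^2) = k^2 - 5*k - 24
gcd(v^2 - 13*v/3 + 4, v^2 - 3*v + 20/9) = v - 4/3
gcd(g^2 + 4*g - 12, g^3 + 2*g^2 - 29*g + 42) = g - 2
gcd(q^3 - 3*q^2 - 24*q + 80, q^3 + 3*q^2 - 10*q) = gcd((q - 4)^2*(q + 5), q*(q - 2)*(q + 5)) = q + 5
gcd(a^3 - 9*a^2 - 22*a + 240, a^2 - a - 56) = a - 8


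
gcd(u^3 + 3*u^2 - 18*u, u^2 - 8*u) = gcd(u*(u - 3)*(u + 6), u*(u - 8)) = u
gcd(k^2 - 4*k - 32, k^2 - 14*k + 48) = k - 8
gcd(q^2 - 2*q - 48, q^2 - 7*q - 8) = q - 8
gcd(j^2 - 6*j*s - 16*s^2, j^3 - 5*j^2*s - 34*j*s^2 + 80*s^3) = -j + 8*s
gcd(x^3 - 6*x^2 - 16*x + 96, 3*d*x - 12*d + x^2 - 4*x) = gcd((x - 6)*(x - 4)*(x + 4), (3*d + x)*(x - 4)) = x - 4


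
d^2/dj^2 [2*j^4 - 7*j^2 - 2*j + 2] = 24*j^2 - 14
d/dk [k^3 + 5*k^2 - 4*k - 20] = 3*k^2 + 10*k - 4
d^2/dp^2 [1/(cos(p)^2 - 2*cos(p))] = (-2*(1 - cos(2*p))^2 - 15*cos(p) - 6*cos(2*p) + 3*cos(3*p) + 18)/(2*(cos(p) - 2)^3*cos(p)^3)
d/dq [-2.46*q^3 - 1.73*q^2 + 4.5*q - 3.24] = -7.38*q^2 - 3.46*q + 4.5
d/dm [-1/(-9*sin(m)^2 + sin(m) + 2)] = (1 - 18*sin(m))*cos(m)/(-9*sin(m)^2 + sin(m) + 2)^2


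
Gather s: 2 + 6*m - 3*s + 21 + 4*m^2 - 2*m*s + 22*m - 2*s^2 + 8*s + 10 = 4*m^2 + 28*m - 2*s^2 + s*(5 - 2*m) + 33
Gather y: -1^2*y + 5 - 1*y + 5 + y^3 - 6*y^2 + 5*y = y^3 - 6*y^2 + 3*y + 10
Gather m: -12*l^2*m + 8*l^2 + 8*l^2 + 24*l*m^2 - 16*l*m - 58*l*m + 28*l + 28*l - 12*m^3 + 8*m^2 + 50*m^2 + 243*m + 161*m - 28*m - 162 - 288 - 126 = 16*l^2 + 56*l - 12*m^3 + m^2*(24*l + 58) + m*(-12*l^2 - 74*l + 376) - 576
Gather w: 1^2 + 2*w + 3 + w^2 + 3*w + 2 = w^2 + 5*w + 6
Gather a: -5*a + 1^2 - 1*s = -5*a - s + 1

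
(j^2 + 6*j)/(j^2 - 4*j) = (j + 6)/(j - 4)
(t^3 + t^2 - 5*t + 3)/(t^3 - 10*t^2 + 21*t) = (t^3 + t^2 - 5*t + 3)/(t*(t^2 - 10*t + 21))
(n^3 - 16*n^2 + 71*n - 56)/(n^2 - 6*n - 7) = (n^2 - 9*n + 8)/(n + 1)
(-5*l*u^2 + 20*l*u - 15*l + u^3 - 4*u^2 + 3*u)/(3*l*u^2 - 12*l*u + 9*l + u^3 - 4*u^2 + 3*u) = (-5*l + u)/(3*l + u)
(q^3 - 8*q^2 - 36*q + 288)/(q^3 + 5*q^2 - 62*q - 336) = (q - 6)/(q + 7)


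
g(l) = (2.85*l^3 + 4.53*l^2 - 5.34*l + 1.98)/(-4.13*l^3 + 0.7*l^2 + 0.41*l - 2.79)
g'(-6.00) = 0.04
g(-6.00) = -0.46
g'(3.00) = 0.05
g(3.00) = -0.97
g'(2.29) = 0.02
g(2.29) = -1.00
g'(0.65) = -0.82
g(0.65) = -0.36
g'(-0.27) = 3.01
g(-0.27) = -1.34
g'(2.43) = 0.03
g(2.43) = -1.00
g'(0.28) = 0.81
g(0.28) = -0.33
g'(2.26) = 0.02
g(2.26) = -1.00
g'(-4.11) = 0.10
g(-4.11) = -0.33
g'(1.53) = -0.21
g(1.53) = -0.95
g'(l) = (8.55*l^2 + 9.06*l - 5.34)/(-4.13*l^3 + 0.7*l^2 + 0.41*l - 2.79) + (12.39*l^2 - 1.4*l - 0.41)*(2.85*l^3 + 4.53*l^2 - 5.34*l + 1.98)/(-4.13*l^3 + 0.7*l^2 + 0.41*l - 2.79)^2 = (20.7039*l^4 - 41.7714*l^3 + 6.273*l^2 - 28.0494*l + 14.0868)/(17.0569*l^6 - 5.782*l^5 - 2.8966*l^4 + 23.6194*l^3 - 3.7379*l^2 - 2.2878*l + 7.7841)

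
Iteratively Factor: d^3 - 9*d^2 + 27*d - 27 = (d - 3)*(d^2 - 6*d + 9) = (d - 3)^2*(d - 3)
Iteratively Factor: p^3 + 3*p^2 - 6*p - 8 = (p + 1)*(p^2 + 2*p - 8) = (p - 2)*(p + 1)*(p + 4)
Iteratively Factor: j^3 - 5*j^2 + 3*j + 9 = (j - 3)*(j^2 - 2*j - 3) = (j - 3)*(j + 1)*(j - 3)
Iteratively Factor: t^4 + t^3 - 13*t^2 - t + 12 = (t + 4)*(t^3 - 3*t^2 - t + 3) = (t - 3)*(t + 4)*(t^2 - 1) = (t - 3)*(t + 1)*(t + 4)*(t - 1)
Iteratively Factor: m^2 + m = (m + 1)*(m)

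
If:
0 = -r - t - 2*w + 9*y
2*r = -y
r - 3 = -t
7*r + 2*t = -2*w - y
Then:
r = 1/5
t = 14/5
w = -33/10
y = -2/5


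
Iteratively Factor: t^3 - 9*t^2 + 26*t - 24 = (t - 4)*(t^2 - 5*t + 6) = (t - 4)*(t - 3)*(t - 2)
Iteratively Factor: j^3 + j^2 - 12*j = (j)*(j^2 + j - 12) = j*(j + 4)*(j - 3)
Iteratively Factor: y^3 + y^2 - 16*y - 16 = (y + 4)*(y^2 - 3*y - 4) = (y - 4)*(y + 4)*(y + 1)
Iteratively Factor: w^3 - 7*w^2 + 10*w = (w - 5)*(w^2 - 2*w) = (w - 5)*(w - 2)*(w)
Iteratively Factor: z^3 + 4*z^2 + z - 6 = (z - 1)*(z^2 + 5*z + 6) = (z - 1)*(z + 3)*(z + 2)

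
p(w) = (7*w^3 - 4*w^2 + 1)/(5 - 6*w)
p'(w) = (21*w^2 - 8*w)/(5 - 6*w) + 6*(7*w^3 - 4*w^2 + 1)/(5 - 6*w)^2 = (-84*w^3 + 129*w^2 - 40*w + 6)/(36*w^2 - 60*w + 25)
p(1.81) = -5.02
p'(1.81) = -4.13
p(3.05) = -12.21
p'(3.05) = -7.35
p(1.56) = -4.09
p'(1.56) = -3.23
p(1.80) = -4.98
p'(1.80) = -4.10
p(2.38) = -7.84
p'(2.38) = -5.70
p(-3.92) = -16.90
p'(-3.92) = 8.86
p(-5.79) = -37.54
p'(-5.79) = 13.21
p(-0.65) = -0.29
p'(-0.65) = 1.38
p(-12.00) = -164.56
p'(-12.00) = 27.70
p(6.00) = -44.16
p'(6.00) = -14.29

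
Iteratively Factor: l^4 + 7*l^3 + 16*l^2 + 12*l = (l + 2)*(l^3 + 5*l^2 + 6*l) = l*(l + 2)*(l^2 + 5*l + 6) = l*(l + 2)^2*(l + 3)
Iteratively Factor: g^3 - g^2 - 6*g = (g + 2)*(g^2 - 3*g) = (g - 3)*(g + 2)*(g)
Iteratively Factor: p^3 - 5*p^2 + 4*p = (p - 1)*(p^2 - 4*p) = (p - 4)*(p - 1)*(p)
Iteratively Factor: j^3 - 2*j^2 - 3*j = (j - 3)*(j^2 + j) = (j - 3)*(j + 1)*(j)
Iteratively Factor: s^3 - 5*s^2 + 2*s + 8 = (s + 1)*(s^2 - 6*s + 8) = (s - 4)*(s + 1)*(s - 2)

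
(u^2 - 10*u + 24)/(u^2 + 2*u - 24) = (u - 6)/(u + 6)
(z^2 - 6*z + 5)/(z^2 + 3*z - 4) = (z - 5)/(z + 4)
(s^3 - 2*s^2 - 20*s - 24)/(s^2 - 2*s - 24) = (s^2 + 4*s + 4)/(s + 4)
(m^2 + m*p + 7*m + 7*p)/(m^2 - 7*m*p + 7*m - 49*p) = (-m - p)/(-m + 7*p)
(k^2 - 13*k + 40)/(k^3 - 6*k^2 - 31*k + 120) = (k - 5)/(k^2 + 2*k - 15)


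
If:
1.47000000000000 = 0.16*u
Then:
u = 9.19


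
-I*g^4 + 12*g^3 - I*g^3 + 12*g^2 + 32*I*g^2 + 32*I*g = g*(g + 4*I)*(g + 8*I)*(-I*g - I)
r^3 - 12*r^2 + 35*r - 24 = (r - 8)*(r - 3)*(r - 1)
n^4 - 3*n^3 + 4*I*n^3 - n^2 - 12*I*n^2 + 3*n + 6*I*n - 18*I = (n - 3)*(n - I)*(n + 2*I)*(n + 3*I)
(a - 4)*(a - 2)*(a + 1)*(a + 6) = a^4 + a^3 - 28*a^2 + 20*a + 48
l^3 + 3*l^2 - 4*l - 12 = (l - 2)*(l + 2)*(l + 3)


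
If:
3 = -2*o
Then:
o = -3/2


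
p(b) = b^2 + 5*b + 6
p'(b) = 2*b + 5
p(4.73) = 52.02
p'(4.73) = 14.46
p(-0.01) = 5.95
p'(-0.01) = 4.98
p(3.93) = 41.09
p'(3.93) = 12.86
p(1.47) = 15.51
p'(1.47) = 7.94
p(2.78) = 27.63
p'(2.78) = 10.56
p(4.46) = 48.19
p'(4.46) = 13.92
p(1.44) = 15.27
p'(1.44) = 7.88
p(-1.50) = 0.75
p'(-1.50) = 2.00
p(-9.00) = 42.00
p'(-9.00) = -13.00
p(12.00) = 210.00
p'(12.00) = 29.00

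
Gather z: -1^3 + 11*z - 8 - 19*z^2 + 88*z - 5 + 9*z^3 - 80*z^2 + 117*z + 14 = 9*z^3 - 99*z^2 + 216*z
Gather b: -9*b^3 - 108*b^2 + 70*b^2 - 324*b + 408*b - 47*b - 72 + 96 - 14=-9*b^3 - 38*b^2 + 37*b + 10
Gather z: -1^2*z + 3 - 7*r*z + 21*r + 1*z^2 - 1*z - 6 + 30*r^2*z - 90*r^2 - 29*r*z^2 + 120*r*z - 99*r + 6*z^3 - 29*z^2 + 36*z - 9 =-90*r^2 - 78*r + 6*z^3 + z^2*(-29*r - 28) + z*(30*r^2 + 113*r + 34) - 12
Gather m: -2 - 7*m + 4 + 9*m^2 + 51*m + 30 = 9*m^2 + 44*m + 32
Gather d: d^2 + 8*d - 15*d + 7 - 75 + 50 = d^2 - 7*d - 18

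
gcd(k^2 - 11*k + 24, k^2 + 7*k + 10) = 1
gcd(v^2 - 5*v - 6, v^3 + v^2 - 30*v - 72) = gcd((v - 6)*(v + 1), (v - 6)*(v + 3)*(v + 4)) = v - 6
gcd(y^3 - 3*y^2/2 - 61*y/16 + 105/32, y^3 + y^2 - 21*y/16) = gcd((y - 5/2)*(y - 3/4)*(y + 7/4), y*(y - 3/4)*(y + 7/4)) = y^2 + y - 21/16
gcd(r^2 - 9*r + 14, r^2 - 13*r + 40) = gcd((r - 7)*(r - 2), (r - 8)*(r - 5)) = 1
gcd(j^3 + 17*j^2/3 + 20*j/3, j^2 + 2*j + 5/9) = j + 5/3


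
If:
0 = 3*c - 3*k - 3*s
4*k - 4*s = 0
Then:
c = 2*s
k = s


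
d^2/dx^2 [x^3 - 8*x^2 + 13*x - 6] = 6*x - 16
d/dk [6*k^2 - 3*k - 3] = 12*k - 3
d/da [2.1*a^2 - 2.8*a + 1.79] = 4.2*a - 2.8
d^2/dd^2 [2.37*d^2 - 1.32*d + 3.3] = 4.74000000000000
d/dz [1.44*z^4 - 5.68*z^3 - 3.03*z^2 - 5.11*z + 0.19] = 5.76*z^3 - 17.04*z^2 - 6.06*z - 5.11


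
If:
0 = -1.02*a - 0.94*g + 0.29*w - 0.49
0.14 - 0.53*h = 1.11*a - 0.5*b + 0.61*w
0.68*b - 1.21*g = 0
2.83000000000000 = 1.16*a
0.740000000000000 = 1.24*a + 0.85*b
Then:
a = 2.44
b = -2.69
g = -1.51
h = -13.57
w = 5.37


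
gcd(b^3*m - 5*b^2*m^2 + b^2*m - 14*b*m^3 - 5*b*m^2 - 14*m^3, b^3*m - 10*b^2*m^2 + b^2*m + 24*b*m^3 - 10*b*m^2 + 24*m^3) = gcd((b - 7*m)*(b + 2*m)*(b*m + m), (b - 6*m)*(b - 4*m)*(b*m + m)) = b*m + m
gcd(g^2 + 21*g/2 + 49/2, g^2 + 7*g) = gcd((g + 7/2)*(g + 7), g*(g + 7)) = g + 7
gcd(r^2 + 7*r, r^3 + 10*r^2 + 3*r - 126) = r + 7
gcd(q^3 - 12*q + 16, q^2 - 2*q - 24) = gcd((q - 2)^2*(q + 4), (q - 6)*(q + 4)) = q + 4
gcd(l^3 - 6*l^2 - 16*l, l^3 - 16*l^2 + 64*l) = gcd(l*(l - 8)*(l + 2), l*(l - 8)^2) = l^2 - 8*l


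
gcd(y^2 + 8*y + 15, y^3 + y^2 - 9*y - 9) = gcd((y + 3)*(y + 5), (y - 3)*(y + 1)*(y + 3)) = y + 3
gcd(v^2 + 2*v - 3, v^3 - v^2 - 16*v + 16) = v - 1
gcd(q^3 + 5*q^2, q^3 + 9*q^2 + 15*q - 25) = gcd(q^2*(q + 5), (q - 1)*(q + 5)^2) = q + 5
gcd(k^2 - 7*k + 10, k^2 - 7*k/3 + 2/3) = k - 2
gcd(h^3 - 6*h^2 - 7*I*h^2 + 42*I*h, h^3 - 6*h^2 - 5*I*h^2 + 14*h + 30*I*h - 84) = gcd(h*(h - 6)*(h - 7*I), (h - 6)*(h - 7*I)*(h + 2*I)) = h^2 + h*(-6 - 7*I) + 42*I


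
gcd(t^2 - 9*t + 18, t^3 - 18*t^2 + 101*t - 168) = t - 3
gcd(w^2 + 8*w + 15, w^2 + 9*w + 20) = w + 5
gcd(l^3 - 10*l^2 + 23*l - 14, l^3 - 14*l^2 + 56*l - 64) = l - 2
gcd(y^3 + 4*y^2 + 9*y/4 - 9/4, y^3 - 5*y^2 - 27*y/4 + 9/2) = y^2 + y - 3/4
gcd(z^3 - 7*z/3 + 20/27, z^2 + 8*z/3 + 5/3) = z + 5/3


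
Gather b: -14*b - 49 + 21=-14*b - 28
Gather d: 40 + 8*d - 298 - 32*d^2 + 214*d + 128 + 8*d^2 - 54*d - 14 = -24*d^2 + 168*d - 144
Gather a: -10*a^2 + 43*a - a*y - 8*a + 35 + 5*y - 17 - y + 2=-10*a^2 + a*(35 - y) + 4*y + 20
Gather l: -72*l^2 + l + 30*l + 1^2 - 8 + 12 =-72*l^2 + 31*l + 5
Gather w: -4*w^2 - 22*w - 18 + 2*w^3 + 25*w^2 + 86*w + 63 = 2*w^3 + 21*w^2 + 64*w + 45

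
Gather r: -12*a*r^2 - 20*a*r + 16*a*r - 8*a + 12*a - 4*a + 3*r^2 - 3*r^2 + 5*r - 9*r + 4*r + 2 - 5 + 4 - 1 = -12*a*r^2 - 4*a*r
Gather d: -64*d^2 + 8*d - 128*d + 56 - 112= -64*d^2 - 120*d - 56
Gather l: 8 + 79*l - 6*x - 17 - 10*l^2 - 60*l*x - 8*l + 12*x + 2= -10*l^2 + l*(71 - 60*x) + 6*x - 7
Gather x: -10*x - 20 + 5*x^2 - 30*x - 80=5*x^2 - 40*x - 100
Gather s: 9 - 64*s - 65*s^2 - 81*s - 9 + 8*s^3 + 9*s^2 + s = 8*s^3 - 56*s^2 - 144*s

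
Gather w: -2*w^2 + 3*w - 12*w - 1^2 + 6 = -2*w^2 - 9*w + 5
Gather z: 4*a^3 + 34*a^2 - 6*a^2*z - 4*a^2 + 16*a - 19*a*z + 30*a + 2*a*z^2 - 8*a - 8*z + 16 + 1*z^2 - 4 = 4*a^3 + 30*a^2 + 38*a + z^2*(2*a + 1) + z*(-6*a^2 - 19*a - 8) + 12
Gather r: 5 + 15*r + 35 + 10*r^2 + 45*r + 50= 10*r^2 + 60*r + 90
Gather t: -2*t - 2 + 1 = -2*t - 1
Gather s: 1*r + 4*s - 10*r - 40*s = -9*r - 36*s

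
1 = 1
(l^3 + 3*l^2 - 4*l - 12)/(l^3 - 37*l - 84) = (l^2 - 4)/(l^2 - 3*l - 28)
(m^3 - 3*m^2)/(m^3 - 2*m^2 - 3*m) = m/(m + 1)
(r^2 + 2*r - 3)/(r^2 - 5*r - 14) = (-r^2 - 2*r + 3)/(-r^2 + 5*r + 14)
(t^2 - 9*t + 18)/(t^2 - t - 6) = (t - 6)/(t + 2)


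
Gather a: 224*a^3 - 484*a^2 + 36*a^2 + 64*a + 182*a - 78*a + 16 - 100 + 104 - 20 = 224*a^3 - 448*a^2 + 168*a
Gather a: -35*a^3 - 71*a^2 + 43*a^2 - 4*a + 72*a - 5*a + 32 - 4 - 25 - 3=-35*a^3 - 28*a^2 + 63*a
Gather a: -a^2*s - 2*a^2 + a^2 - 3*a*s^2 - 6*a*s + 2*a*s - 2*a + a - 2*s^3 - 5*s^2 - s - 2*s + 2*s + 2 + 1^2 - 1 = a^2*(-s - 1) + a*(-3*s^2 - 4*s - 1) - 2*s^3 - 5*s^2 - s + 2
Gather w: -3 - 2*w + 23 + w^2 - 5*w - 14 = w^2 - 7*w + 6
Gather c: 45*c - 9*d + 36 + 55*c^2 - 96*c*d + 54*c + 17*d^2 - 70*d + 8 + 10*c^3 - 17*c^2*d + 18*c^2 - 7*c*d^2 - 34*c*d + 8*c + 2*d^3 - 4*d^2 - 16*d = 10*c^3 + c^2*(73 - 17*d) + c*(-7*d^2 - 130*d + 107) + 2*d^3 + 13*d^2 - 95*d + 44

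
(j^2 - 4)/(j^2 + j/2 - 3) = 2*(j - 2)/(2*j - 3)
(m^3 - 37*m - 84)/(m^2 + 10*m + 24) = (m^2 - 4*m - 21)/(m + 6)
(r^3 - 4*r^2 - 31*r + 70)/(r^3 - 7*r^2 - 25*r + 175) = (r - 2)/(r - 5)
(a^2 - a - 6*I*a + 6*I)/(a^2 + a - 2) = (a - 6*I)/(a + 2)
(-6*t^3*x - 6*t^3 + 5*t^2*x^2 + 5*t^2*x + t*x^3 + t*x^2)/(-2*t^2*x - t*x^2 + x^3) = t*(6*t^2*x + 6*t^2 - 5*t*x^2 - 5*t*x - x^3 - x^2)/(x*(2*t^2 + t*x - x^2))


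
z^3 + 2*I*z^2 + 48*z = z*(z - 6*I)*(z + 8*I)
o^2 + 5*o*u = o*(o + 5*u)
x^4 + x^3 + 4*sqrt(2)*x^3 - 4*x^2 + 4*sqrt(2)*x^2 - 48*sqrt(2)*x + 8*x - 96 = (x - 3)*(x + 4)*(x + 2*sqrt(2))^2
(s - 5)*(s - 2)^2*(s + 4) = s^4 - 5*s^3 - 12*s^2 + 76*s - 80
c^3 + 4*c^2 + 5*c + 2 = (c + 1)^2*(c + 2)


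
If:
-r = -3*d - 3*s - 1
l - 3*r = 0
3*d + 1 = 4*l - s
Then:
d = -35*s/33 - 1/3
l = -6*s/11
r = -2*s/11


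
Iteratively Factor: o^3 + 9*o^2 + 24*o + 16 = (o + 4)*(o^2 + 5*o + 4) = (o + 4)^2*(o + 1)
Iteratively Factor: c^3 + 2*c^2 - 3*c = (c)*(c^2 + 2*c - 3) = c*(c + 3)*(c - 1)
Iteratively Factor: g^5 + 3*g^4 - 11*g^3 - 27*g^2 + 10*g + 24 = (g - 3)*(g^4 + 6*g^3 + 7*g^2 - 6*g - 8) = (g - 3)*(g + 4)*(g^3 + 2*g^2 - g - 2) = (g - 3)*(g + 2)*(g + 4)*(g^2 - 1) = (g - 3)*(g + 1)*(g + 2)*(g + 4)*(g - 1)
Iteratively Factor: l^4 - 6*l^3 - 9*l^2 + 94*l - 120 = (l + 4)*(l^3 - 10*l^2 + 31*l - 30) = (l - 2)*(l + 4)*(l^2 - 8*l + 15) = (l - 5)*(l - 2)*(l + 4)*(l - 3)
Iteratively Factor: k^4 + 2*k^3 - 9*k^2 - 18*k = (k)*(k^3 + 2*k^2 - 9*k - 18) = k*(k - 3)*(k^2 + 5*k + 6) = k*(k - 3)*(k + 2)*(k + 3)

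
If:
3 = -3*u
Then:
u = -1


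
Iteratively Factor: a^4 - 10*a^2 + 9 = (a - 3)*(a^3 + 3*a^2 - a - 3) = (a - 3)*(a + 3)*(a^2 - 1) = (a - 3)*(a - 1)*(a + 3)*(a + 1)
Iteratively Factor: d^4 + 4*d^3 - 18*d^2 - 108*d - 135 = (d + 3)*(d^3 + d^2 - 21*d - 45) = (d - 5)*(d + 3)*(d^2 + 6*d + 9) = (d - 5)*(d + 3)^2*(d + 3)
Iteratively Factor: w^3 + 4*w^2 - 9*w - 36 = (w + 3)*(w^2 + w - 12) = (w + 3)*(w + 4)*(w - 3)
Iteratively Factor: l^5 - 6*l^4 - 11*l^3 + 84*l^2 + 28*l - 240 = (l - 2)*(l^4 - 4*l^3 - 19*l^2 + 46*l + 120) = (l - 5)*(l - 2)*(l^3 + l^2 - 14*l - 24) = (l - 5)*(l - 4)*(l - 2)*(l^2 + 5*l + 6) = (l - 5)*(l - 4)*(l - 2)*(l + 3)*(l + 2)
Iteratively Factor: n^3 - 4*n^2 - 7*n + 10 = (n + 2)*(n^2 - 6*n + 5) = (n - 5)*(n + 2)*(n - 1)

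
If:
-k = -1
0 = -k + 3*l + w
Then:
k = 1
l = 1/3 - w/3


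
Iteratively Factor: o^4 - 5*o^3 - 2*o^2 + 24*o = (o)*(o^3 - 5*o^2 - 2*o + 24) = o*(o + 2)*(o^2 - 7*o + 12) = o*(o - 4)*(o + 2)*(o - 3)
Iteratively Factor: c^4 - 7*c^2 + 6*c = (c - 2)*(c^3 + 2*c^2 - 3*c) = (c - 2)*(c - 1)*(c^2 + 3*c) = (c - 2)*(c - 1)*(c + 3)*(c)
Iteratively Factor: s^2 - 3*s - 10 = (s - 5)*(s + 2)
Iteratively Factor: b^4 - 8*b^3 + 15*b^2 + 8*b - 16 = (b + 1)*(b^3 - 9*b^2 + 24*b - 16) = (b - 4)*(b + 1)*(b^2 - 5*b + 4) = (b - 4)^2*(b + 1)*(b - 1)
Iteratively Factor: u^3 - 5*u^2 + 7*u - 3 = (u - 1)*(u^2 - 4*u + 3) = (u - 1)^2*(u - 3)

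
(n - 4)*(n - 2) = n^2 - 6*n + 8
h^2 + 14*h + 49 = (h + 7)^2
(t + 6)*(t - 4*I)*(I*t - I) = I*t^3 + 4*t^2 + 5*I*t^2 + 20*t - 6*I*t - 24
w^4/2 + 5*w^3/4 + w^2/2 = w^2*(w/2 + 1)*(w + 1/2)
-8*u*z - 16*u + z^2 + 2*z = (-8*u + z)*(z + 2)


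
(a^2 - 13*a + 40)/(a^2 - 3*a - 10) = (a - 8)/(a + 2)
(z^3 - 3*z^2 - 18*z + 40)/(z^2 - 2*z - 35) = (-z^3 + 3*z^2 + 18*z - 40)/(-z^2 + 2*z + 35)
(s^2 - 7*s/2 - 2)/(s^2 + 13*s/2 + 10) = (2*s^2 - 7*s - 4)/(2*s^2 + 13*s + 20)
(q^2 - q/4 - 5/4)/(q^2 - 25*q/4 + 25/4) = (q + 1)/(q - 5)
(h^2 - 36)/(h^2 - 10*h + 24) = (h + 6)/(h - 4)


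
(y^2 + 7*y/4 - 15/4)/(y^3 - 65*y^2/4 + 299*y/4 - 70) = (y + 3)/(y^2 - 15*y + 56)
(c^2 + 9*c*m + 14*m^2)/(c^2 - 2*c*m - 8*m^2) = (c + 7*m)/(c - 4*m)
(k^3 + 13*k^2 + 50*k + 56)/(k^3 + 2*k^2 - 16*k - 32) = (k + 7)/(k - 4)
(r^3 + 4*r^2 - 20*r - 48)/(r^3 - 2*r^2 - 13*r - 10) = (r^2 + 2*r - 24)/(r^2 - 4*r - 5)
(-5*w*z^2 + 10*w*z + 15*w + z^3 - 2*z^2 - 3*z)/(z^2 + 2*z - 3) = (-5*w*z^2 + 10*w*z + 15*w + z^3 - 2*z^2 - 3*z)/(z^2 + 2*z - 3)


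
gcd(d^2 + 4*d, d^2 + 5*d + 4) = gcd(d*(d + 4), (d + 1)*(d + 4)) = d + 4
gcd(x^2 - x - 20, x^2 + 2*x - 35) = x - 5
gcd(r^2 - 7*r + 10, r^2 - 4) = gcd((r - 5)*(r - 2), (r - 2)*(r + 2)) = r - 2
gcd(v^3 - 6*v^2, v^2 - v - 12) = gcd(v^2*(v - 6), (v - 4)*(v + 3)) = 1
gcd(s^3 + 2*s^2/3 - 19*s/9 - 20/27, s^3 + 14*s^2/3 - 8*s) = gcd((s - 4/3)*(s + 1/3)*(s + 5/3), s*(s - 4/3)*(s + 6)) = s - 4/3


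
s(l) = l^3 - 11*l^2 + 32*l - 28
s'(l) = 3*l^2 - 22*l + 32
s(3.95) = -11.60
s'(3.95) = -8.09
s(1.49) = -1.43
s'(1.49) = 5.88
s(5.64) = -18.02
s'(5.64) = 3.35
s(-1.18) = -82.72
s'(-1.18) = 62.14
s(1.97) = -0.00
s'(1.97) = 0.30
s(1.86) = -0.10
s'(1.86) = 1.46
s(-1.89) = -134.52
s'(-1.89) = 84.30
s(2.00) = 0.00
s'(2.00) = 0.00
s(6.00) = -16.00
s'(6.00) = 8.00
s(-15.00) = -6358.00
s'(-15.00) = 1037.00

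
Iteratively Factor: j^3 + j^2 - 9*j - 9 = (j + 1)*(j^2 - 9) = (j + 1)*(j + 3)*(j - 3)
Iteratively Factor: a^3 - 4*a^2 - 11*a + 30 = (a - 5)*(a^2 + a - 6) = (a - 5)*(a - 2)*(a + 3)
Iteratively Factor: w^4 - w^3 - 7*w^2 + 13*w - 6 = (w + 3)*(w^3 - 4*w^2 + 5*w - 2) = (w - 1)*(w + 3)*(w^2 - 3*w + 2) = (w - 2)*(w - 1)*(w + 3)*(w - 1)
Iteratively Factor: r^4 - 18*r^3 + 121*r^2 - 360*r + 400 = (r - 5)*(r^3 - 13*r^2 + 56*r - 80) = (r - 5)^2*(r^2 - 8*r + 16) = (r - 5)^2*(r - 4)*(r - 4)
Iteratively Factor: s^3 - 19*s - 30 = (s - 5)*(s^2 + 5*s + 6) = (s - 5)*(s + 2)*(s + 3)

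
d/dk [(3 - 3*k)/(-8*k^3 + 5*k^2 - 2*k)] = 3*(-16*k^3 + 29*k^2 - 10*k + 2)/(k^2*(64*k^4 - 80*k^3 + 57*k^2 - 20*k + 4))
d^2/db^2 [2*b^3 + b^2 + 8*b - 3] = 12*b + 2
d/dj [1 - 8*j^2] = -16*j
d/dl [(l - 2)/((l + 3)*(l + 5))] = (-l^2 + 4*l + 31)/(l^4 + 16*l^3 + 94*l^2 + 240*l + 225)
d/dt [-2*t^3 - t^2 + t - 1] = -6*t^2 - 2*t + 1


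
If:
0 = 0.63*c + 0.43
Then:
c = -0.68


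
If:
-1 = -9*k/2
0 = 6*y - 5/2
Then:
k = 2/9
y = 5/12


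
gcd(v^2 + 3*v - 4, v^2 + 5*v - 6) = v - 1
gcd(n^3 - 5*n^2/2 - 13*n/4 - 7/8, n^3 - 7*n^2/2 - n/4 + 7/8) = n^2 - 3*n - 7/4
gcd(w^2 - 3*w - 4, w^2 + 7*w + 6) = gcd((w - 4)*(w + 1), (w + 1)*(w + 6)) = w + 1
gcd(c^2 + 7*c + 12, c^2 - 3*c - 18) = c + 3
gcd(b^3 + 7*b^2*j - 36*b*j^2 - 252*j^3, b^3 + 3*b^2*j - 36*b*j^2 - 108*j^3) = b^2 - 36*j^2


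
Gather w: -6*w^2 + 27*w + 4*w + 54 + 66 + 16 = -6*w^2 + 31*w + 136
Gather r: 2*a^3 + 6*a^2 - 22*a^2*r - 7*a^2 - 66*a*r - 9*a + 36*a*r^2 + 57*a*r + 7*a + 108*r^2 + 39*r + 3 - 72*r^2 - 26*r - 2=2*a^3 - a^2 - 2*a + r^2*(36*a + 36) + r*(-22*a^2 - 9*a + 13) + 1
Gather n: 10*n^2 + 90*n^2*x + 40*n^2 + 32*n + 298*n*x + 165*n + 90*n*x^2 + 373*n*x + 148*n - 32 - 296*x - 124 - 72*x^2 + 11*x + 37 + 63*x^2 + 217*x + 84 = n^2*(90*x + 50) + n*(90*x^2 + 671*x + 345) - 9*x^2 - 68*x - 35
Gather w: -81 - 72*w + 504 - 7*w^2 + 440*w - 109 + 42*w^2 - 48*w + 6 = 35*w^2 + 320*w + 320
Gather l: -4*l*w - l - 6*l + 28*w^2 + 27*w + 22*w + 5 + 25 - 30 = l*(-4*w - 7) + 28*w^2 + 49*w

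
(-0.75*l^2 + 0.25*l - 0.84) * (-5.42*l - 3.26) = 4.065*l^3 + 1.09*l^2 + 3.7378*l + 2.7384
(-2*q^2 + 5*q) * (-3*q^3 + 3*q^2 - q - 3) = 6*q^5 - 21*q^4 + 17*q^3 + q^2 - 15*q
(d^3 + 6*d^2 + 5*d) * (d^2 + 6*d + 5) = d^5 + 12*d^4 + 46*d^3 + 60*d^2 + 25*d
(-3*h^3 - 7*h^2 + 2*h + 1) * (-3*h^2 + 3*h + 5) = 9*h^5 + 12*h^4 - 42*h^3 - 32*h^2 + 13*h + 5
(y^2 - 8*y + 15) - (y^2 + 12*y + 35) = -20*y - 20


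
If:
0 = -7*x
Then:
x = 0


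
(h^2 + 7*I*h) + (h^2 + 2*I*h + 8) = 2*h^2 + 9*I*h + 8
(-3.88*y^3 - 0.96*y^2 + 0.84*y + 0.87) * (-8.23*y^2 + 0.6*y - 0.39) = 31.9324*y^5 + 5.5728*y^4 - 5.976*y^3 - 6.2817*y^2 + 0.1944*y - 0.3393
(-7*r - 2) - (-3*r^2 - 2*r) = 3*r^2 - 5*r - 2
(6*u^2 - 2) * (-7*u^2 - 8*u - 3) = -42*u^4 - 48*u^3 - 4*u^2 + 16*u + 6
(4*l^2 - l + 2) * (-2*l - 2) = -8*l^3 - 6*l^2 - 2*l - 4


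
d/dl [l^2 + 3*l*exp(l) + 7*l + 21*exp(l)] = 3*l*exp(l) + 2*l + 24*exp(l) + 7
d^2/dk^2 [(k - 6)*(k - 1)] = 2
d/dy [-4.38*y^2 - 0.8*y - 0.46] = -8.76*y - 0.8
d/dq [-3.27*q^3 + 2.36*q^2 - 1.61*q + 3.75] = -9.81*q^2 + 4.72*q - 1.61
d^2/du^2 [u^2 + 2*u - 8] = 2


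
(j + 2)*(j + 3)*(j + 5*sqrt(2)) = j^3 + 5*j^2 + 5*sqrt(2)*j^2 + 6*j + 25*sqrt(2)*j + 30*sqrt(2)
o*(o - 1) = o^2 - o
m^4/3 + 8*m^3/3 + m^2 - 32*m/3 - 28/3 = (m/3 + 1/3)*(m - 2)*(m + 2)*(m + 7)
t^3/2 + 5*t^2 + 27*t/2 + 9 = (t/2 + 1/2)*(t + 3)*(t + 6)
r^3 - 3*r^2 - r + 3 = (r - 3)*(r - 1)*(r + 1)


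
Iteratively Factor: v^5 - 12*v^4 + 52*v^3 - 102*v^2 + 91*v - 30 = (v - 1)*(v^4 - 11*v^3 + 41*v^2 - 61*v + 30) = (v - 1)^2*(v^3 - 10*v^2 + 31*v - 30) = (v - 5)*(v - 1)^2*(v^2 - 5*v + 6) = (v - 5)*(v - 2)*(v - 1)^2*(v - 3)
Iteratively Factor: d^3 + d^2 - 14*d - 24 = (d - 4)*(d^2 + 5*d + 6) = (d - 4)*(d + 2)*(d + 3)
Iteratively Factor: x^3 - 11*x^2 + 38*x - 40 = (x - 2)*(x^2 - 9*x + 20) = (x - 5)*(x - 2)*(x - 4)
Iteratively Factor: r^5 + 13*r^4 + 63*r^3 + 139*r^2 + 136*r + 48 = (r + 4)*(r^4 + 9*r^3 + 27*r^2 + 31*r + 12) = (r + 4)^2*(r^3 + 5*r^2 + 7*r + 3) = (r + 1)*(r + 4)^2*(r^2 + 4*r + 3) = (r + 1)*(r + 3)*(r + 4)^2*(r + 1)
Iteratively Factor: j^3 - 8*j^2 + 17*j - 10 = (j - 1)*(j^2 - 7*j + 10) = (j - 2)*(j - 1)*(j - 5)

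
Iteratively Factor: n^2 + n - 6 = (n + 3)*(n - 2)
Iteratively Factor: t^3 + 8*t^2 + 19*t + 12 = (t + 3)*(t^2 + 5*t + 4) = (t + 1)*(t + 3)*(t + 4)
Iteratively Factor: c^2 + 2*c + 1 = (c + 1)*(c + 1)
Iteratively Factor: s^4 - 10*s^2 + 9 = (s + 3)*(s^3 - 3*s^2 - s + 3) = (s - 1)*(s + 3)*(s^2 - 2*s - 3) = (s - 1)*(s + 1)*(s + 3)*(s - 3)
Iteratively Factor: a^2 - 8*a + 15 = (a - 5)*(a - 3)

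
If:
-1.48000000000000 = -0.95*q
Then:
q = 1.56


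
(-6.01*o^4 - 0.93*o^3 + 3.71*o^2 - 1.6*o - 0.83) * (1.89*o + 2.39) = -11.3589*o^5 - 16.1216*o^4 + 4.7892*o^3 + 5.8429*o^2 - 5.3927*o - 1.9837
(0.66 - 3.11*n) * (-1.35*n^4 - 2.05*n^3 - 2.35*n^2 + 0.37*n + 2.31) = 4.1985*n^5 + 5.4845*n^4 + 5.9555*n^3 - 2.7017*n^2 - 6.9399*n + 1.5246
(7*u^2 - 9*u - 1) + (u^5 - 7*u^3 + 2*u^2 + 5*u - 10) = u^5 - 7*u^3 + 9*u^2 - 4*u - 11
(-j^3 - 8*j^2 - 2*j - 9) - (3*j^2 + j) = -j^3 - 11*j^2 - 3*j - 9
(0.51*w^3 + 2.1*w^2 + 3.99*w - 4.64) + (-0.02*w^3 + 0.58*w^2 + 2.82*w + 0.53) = 0.49*w^3 + 2.68*w^2 + 6.81*w - 4.11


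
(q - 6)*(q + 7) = q^2 + q - 42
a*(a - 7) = a^2 - 7*a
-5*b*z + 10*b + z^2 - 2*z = (-5*b + z)*(z - 2)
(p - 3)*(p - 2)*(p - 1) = p^3 - 6*p^2 + 11*p - 6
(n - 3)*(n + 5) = n^2 + 2*n - 15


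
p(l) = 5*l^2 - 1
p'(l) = 10*l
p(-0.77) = 1.96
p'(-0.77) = -7.70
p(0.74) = 1.74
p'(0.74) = 7.40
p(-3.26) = 52.14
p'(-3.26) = -32.60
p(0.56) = 0.57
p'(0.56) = 5.60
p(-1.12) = 5.27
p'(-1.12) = -11.20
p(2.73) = 36.26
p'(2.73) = 27.30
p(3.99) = 78.60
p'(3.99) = 39.90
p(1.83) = 15.74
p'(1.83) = 18.30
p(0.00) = -1.00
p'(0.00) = 0.00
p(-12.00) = 719.00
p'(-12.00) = -120.00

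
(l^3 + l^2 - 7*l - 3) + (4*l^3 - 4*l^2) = 5*l^3 - 3*l^2 - 7*l - 3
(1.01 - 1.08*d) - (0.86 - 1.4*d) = 0.32*d + 0.15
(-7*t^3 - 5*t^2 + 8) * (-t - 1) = 7*t^4 + 12*t^3 + 5*t^2 - 8*t - 8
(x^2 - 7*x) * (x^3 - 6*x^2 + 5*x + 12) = x^5 - 13*x^4 + 47*x^3 - 23*x^2 - 84*x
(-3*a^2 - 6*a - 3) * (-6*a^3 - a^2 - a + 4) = 18*a^5 + 39*a^4 + 27*a^3 - 3*a^2 - 21*a - 12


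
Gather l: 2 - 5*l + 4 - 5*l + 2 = 8 - 10*l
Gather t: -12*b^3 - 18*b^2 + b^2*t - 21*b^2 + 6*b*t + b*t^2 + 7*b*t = -12*b^3 - 39*b^2 + b*t^2 + t*(b^2 + 13*b)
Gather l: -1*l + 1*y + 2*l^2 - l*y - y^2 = 2*l^2 + l*(-y - 1) - y^2 + y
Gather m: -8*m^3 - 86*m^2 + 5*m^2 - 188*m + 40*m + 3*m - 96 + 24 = -8*m^3 - 81*m^2 - 145*m - 72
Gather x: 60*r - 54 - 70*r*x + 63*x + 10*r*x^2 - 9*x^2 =60*r + x^2*(10*r - 9) + x*(63 - 70*r) - 54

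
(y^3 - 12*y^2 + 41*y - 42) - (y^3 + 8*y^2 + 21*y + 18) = -20*y^2 + 20*y - 60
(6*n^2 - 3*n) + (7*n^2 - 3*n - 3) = 13*n^2 - 6*n - 3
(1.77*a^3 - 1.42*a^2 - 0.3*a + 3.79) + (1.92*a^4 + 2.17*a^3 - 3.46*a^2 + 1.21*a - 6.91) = 1.92*a^4 + 3.94*a^3 - 4.88*a^2 + 0.91*a - 3.12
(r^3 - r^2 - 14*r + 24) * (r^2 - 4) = r^5 - r^4 - 18*r^3 + 28*r^2 + 56*r - 96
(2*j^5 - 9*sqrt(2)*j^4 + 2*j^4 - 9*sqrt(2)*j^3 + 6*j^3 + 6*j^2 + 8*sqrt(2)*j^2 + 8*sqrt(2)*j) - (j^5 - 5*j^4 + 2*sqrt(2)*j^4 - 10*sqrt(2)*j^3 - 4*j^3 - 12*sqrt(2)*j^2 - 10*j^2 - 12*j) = j^5 - 11*sqrt(2)*j^4 + 7*j^4 + sqrt(2)*j^3 + 10*j^3 + 16*j^2 + 20*sqrt(2)*j^2 + 8*sqrt(2)*j + 12*j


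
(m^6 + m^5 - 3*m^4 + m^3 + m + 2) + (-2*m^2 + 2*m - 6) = m^6 + m^5 - 3*m^4 + m^3 - 2*m^2 + 3*m - 4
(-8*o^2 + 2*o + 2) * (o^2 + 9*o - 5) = -8*o^4 - 70*o^3 + 60*o^2 + 8*o - 10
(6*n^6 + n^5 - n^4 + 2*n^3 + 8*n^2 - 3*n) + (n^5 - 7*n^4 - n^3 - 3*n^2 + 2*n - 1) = 6*n^6 + 2*n^5 - 8*n^4 + n^3 + 5*n^2 - n - 1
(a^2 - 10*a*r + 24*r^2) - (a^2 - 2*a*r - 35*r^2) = -8*a*r + 59*r^2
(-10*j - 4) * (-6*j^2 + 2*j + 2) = 60*j^3 + 4*j^2 - 28*j - 8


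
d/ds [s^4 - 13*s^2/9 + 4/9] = 4*s^3 - 26*s/9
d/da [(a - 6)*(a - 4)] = 2*a - 10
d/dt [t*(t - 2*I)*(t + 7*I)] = 3*t^2 + 10*I*t + 14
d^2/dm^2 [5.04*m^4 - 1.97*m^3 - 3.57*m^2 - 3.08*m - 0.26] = 60.48*m^2 - 11.82*m - 7.14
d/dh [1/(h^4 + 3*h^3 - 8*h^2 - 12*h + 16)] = (-4*h^3 - 9*h^2 + 16*h + 12)/(h^4 + 3*h^3 - 8*h^2 - 12*h + 16)^2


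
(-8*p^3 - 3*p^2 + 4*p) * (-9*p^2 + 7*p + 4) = 72*p^5 - 29*p^4 - 89*p^3 + 16*p^2 + 16*p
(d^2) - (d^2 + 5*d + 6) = -5*d - 6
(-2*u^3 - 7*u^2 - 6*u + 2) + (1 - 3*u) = -2*u^3 - 7*u^2 - 9*u + 3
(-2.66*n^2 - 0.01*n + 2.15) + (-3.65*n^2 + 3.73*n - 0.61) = -6.31*n^2 + 3.72*n + 1.54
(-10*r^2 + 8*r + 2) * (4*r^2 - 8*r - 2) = -40*r^4 + 112*r^3 - 36*r^2 - 32*r - 4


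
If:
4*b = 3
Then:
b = 3/4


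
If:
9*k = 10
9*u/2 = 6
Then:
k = 10/9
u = 4/3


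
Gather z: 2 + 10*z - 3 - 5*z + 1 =5*z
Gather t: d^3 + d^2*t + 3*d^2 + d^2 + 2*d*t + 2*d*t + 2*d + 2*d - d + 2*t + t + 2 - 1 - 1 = d^3 + 4*d^2 + 3*d + t*(d^2 + 4*d + 3)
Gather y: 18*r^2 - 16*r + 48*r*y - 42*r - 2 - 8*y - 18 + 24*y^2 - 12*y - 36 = 18*r^2 - 58*r + 24*y^2 + y*(48*r - 20) - 56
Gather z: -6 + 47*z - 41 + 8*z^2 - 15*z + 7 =8*z^2 + 32*z - 40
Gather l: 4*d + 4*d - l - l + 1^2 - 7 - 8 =8*d - 2*l - 14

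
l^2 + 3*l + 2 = (l + 1)*(l + 2)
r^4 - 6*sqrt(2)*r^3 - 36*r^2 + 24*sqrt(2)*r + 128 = (r - 2)*(r + 2)*(r - 8*sqrt(2))*(r + 2*sqrt(2))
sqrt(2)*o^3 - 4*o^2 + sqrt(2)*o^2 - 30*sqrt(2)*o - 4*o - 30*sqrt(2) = (o - 5*sqrt(2))*(o + 3*sqrt(2))*(sqrt(2)*o + sqrt(2))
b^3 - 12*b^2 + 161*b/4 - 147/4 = (b - 7)*(b - 7/2)*(b - 3/2)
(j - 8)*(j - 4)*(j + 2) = j^3 - 10*j^2 + 8*j + 64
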